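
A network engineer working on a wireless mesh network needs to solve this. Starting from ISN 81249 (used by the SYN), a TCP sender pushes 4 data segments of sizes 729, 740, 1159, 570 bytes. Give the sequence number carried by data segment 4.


The SYN occupies sequence number ISN = 81249, so the first data byte is ISN + 1 = 81250.
SEQ of data segment i = (ISN + 1) + sum of payload sizes of segments 1..i-1.
Segment 1: SEQ = 81250, payload = 729 bytes
Segment 2: SEQ = 81979, payload = 740 bytes
Segment 3: SEQ = 82719, payload = 1159 bytes
Segment 4: SEQ = 83878, payload = 570 bytes
SEQ of segment 4 = 81250 + 729 + 740 + 1159 = 83878

83878


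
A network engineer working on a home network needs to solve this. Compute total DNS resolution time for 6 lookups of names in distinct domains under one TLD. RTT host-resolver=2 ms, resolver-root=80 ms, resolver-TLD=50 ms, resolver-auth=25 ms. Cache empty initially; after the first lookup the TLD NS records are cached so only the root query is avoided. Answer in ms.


Lookup 1 (cold cache): local + root + TLD + auth = 2 + 80 + 50 + 25 = 157 ms
Lookups 2..6 (TLD NS cached -> skip root; new domain -> still ask TLD and auth): local + TLD + auth = 2 + 50 + 25 = 77 ms each
Remaining 5 lookups: 5 * 77 = 385 ms
Total = 157 + 385 = 542 ms

542


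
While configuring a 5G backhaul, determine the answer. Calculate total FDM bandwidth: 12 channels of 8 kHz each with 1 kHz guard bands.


Given: 12 channels, 8 kHz each, guard = 1 kHz
Channel bandwidth = 12 * 8 = 96 kHz
Guard bands = 11 gaps * 1 kHz = 11 kHz
Total = 96 + 11 = 107 kHz

107


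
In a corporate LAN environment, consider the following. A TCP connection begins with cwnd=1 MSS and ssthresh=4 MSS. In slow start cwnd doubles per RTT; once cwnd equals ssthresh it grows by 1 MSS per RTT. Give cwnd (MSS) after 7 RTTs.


RTT 0: cwnd = 1 MSS (initial)
RTT 1: cwnd = 2 MSS (slow start, doubled)
RTT 2: cwnd = 4 MSS (slow start, doubled)
RTT 3: cwnd = 5 MSS (congestion avoidance, +1)
RTT 4: cwnd = 6 MSS (congestion avoidance, +1)
RTT 5: cwnd = 7 MSS (congestion avoidance, +1)
RTT 6: cwnd = 8 MSS (congestion avoidance, +1)
RTT 7: cwnd = 9 MSS (congestion avoidance, +1)

9


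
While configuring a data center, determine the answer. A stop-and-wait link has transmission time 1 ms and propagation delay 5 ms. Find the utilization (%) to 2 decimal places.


Given: Ttrans = 1 ms, Tprop = 5 ms
RTT = 2 * Tprop = 2 * 5 = 10 ms
U = Ttrans / (Ttrans + RTT)
U = 1 / (1 + 10)
U = 1 / 11 = 0.090909
U% = 9.09%

9.09


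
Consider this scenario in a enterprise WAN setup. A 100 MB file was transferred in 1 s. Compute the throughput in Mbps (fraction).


Given: file = 100 MB, time = 1 s
File in Mb = 100 * 8 = 800 Mb
Throughput = 800 / 1 Mbps
Throughput = 800 Mbps

800


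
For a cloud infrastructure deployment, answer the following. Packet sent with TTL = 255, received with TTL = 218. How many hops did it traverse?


Given: initial TTL = 255, received TTL = 218
Hops = initial TTL - received TTL
Hops = 255 - 218 = 37

37


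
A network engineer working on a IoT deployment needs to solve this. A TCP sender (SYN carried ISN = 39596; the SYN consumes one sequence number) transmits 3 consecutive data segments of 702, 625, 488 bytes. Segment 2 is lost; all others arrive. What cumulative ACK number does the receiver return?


SYN uses sequence number 39596; first data byte = ISN + 1 = 39597.
Segment 1: SEQ = 39597, len = 702 B, covers [39597, 40298]
Segment 2: SEQ = 40299, len = 625 B, covers [40299, 40923] [LOST]
Segment 3: SEQ = 40924, len = 488 B, covers [40924, 41411]
In-order data received: bytes [39597, 40298] (segments 1..1).
Segment 2 missing -> gap begins at byte 40299; later segments buffered out of order.
Cumulative ACK = next expected in-order byte = 39597 + 702 = 40299

40299


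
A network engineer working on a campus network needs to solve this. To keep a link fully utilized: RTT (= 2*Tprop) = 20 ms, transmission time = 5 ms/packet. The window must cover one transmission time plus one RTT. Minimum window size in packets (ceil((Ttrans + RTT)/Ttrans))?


Given: Ttrans = 5 ms, RTT = 20 ms (= 2 * Tprop, Tprop = 10 ms)
Time until first ACK returns = Ttrans + RTT = 5 + 20 = 25 ms
Need W * Ttrans >= Ttrans + RTT  ->  W >= (Ttrans + RTT) / Ttrans
(Ttrans + RTT) / Ttrans = 25 / 5 = 5
W_min = ceil(5) = 5

5


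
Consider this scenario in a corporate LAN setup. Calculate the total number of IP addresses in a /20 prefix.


Given: CIDR prefix /20
Host bits = 32 - 20 = 12
Total addresses = 2^12 = 4096

4096


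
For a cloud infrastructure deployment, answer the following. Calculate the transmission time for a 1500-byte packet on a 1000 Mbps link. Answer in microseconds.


Given: packet = 1500 bytes, bandwidth = 1000 Mbps
Packet in bits = 1500 * 8 = 12000 bits
Bandwidth = 1000 * 10^6 = 1000000000 bps
Time = 12000 / 1000000000 seconds
Time in us = 12000 * 10^6 / 1000000000 = 12

12


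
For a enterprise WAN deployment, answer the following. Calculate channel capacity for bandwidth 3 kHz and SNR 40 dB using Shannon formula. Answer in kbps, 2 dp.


Given: B = 3 kHz, SNR = 40 dB
SNR linear = 10^(40/10) = 10000
1 + SNR = 10001
log2(10001) = 13.2878566418
C = 3 * 1000 * 13.2878566418 = 39863.5699 bps
C = 39.863570 kbps -> 39.86 kbps (2 dp)

39.86


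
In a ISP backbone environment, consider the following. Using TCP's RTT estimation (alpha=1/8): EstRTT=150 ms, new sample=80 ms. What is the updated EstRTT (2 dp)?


Given: EstRTT = 150 ms, SampleRTT = 80 ms, alpha = 1/8
New EstRTT = (1 - alpha) * EstRTT + alpha * SampleRTT
(7/8) * 150 = 131.25
(1/8) * 80 = 10
New EstRTT = 131.25 + 10 = 141.25 ms -> 141.25 ms (2 dp)

141.25


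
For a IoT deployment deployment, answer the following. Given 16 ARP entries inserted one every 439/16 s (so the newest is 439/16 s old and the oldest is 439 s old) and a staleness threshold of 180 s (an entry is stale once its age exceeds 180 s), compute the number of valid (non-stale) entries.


Ages are k * 439/16 s for k = 1..16 (spacing = 27.4375 s).
Entry k is valid iff k * 439/16 <= 180 iff k <= 16 * 180 / 439 = 6.5604
n_valid = floor(6.5604) = 6
(n_stale = 16 - 6 = 10)

6


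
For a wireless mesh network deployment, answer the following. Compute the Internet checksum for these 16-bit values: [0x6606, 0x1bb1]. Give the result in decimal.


Given words: [0x6606, 0x1bb1]
Step 1: Sum all words
Raw sum = 26118 + 7089 = 33207
One's complement = ~33207 & 0xFFFF = 32328

32328


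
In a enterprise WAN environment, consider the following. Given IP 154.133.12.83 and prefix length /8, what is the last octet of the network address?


Given: IP = 154.133.12.83, prefix = /8
Subnet mask = 255.0.0.0
Last octet of IP: 83
Last octet of mask: 0
Network last octet = 83 AND 0 = 0

0


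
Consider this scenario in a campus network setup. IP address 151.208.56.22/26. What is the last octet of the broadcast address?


Given: IP = 151.208.56.22, prefix = /26
Host bits = 32 - 26 = 6
Network last octet = 22 AND mask = 0
Host part size = 2^6 - 1 = 63
Broadcast last octet = 0 OR 63 = 63

63


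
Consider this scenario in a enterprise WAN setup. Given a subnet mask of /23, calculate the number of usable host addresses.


Given: subnet mask /23
Host bits = 32 - 23 = 9
Total addresses = 2^9 = 512
Usable hosts = 512 - 2 (network + broadcast) = 510

510


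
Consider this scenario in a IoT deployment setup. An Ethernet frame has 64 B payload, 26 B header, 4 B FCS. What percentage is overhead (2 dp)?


Given: payload = 64 B, header = 26 B, trailer = 4 B
Overhead bytes = header + trailer = 26 + 4 = 30
Total frame = payload + overhead = 64 + 30 = 94
Overhead % = 30 / 94 * 100 = 31.9149% -> 31.91% (2 dp)

31.91


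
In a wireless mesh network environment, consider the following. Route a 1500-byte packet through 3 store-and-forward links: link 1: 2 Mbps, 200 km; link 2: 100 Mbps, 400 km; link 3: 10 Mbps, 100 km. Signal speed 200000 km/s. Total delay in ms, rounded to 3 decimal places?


Packet = 1500 bytes = 12000 bits. Store-and-forward: sum (t_trans + t_prop) per link.
Link 1: t_trans = 12000/(2*10^6) s = 6.0000 ms; t_prop = 200/200000 s = 1.0000 ms; subtotal = 7.0000 ms
Link 2: t_trans = 12000/(100*10^6) s = 0.1200 ms; t_prop = 400/200000 s = 2.0000 ms; subtotal = 2.1200 ms
Link 3: t_trans = 12000/(10*10^6) s = 1.2000 ms; t_prop = 100/200000 s = 0.5000 ms; subtotal = 1.7000 ms
End-to-end = 7.0000 + 2.1200 + 1.7000 = 10.8200 ms -> 10.820 ms (3 dp)

10.820


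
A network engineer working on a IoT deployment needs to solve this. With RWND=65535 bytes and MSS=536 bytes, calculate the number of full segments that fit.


Given: RWND = 65535 bytes, MSS = 536 bytes
Full segments = floor(RWND / MSS)
Full segments = floor(65535 / 536)
Full segments = floor(122.2668) = 122

122


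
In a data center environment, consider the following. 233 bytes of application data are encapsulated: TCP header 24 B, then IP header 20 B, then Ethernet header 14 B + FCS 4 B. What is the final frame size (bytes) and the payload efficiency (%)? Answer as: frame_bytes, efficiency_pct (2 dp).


TCP segment = 233 + 24 = 257 B
IP packet = 257 + 20 = 277 B
Ethernet frame = 277 + 14 + 4 = 295 B
Efficiency = app / frame = 233 / 295 = 0.789831 = 78.9831% -> 78.98% (2 dp)

295, 78.98


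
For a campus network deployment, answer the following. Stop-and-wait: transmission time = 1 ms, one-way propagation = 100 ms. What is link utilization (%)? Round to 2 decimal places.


Given: Ttrans = 1 ms, Tprop = 100 ms
RTT = 2 * Tprop = 2 * 100 = 200 ms
U = Ttrans / (Ttrans + RTT)
U = 1 / (1 + 200)
U = 1 / 201 = 0.004975
U% = 0.50%

0.50


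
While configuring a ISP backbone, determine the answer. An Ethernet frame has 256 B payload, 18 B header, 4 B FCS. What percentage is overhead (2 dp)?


Given: payload = 256 B, header = 18 B, trailer = 4 B
Overhead bytes = header + trailer = 18 + 4 = 22
Total frame = payload + overhead = 256 + 22 = 278
Overhead % = 22 / 278 * 100 = 7.9137% -> 7.91% (2 dp)

7.91


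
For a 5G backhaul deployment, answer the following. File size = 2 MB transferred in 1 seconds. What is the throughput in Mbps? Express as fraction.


Given: file = 2 MB, time = 1 s
File in Mb = 2 * 8 = 16 Mb
Throughput = 16 / 1 Mbps
Throughput = 16 Mbps

16


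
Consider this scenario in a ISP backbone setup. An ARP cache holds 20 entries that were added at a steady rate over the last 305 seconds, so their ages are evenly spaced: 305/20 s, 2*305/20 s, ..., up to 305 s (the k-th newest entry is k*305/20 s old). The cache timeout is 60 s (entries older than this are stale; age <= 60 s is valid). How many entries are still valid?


Ages are k * 305/20 s for k = 1..20 (spacing = 15.2500 s).
Entry k is valid iff k * 305/20 <= 60 iff k <= 20 * 60 / 305 = 3.9344
n_valid = floor(3.9344) = 3
(n_stale = 20 - 3 = 17)

3


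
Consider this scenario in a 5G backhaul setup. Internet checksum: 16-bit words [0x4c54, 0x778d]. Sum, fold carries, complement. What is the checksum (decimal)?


Given words: [0x4c54, 0x778d]
Step 1: Sum all words
Raw sum = 19540 + 30605 = 50145
One's complement = ~50145 & 0xFFFF = 15390

15390


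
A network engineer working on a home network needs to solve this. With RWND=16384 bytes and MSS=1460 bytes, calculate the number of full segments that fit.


Given: RWND = 16384 bytes, MSS = 1460 bytes
Full segments = floor(RWND / MSS)
Full segments = floor(16384 / 1460)
Full segments = floor(11.2219) = 11

11


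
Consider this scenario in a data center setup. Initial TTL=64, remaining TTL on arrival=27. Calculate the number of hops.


Given: initial TTL = 64, received TTL = 27
Hops = initial TTL - received TTL
Hops = 64 - 27 = 37

37


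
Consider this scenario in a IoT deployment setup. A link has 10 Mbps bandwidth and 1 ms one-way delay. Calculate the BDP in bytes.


Given: bandwidth = 10 Mbps, delay = 1 ms
BDP in bits = 10 * 10^6 * 1 / 1000
BDP in bits = 10000
BDP in bytes = 10000 / 8 = 1250

1250


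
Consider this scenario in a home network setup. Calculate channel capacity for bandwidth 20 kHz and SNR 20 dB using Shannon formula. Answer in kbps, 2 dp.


Given: B = 20 kHz, SNR = 20 dB
SNR linear = 10^(20/10) = 100
1 + SNR = 101
log2(101) = 6.6582114828
C = 20 * 1000 * 6.6582114828 = 133164.2297 bps
C = 133.164230 kbps -> 133.16 kbps (2 dp)

133.16


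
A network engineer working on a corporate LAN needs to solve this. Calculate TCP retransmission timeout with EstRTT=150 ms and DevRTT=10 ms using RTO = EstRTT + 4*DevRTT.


Given: EstRTT = 150 ms, DevRTT = 10 ms
Timeout = EstRTT + 4 * DevRTT
4 * DevRTT = 4 * 10 = 40
Timeout = 150 + 40 = 190 ms

190


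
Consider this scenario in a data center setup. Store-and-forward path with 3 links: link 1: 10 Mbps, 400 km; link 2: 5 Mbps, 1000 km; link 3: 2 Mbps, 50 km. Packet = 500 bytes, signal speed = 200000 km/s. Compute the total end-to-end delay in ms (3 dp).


Packet = 500 bytes = 4000 bits. Store-and-forward: sum (t_trans + t_prop) per link.
Link 1: t_trans = 4000/(10*10^6) s = 0.4000 ms; t_prop = 400/200000 s = 2.0000 ms; subtotal = 2.4000 ms
Link 2: t_trans = 4000/(5*10^6) s = 0.8000 ms; t_prop = 1000/200000 s = 5.0000 ms; subtotal = 5.8000 ms
Link 3: t_trans = 4000/(2*10^6) s = 2.0000 ms; t_prop = 50/200000 s = 0.2500 ms; subtotal = 2.2500 ms
End-to-end = 2.4000 + 5.8000 + 2.2500 = 10.4500 ms -> 10.450 ms (3 dp)

10.450


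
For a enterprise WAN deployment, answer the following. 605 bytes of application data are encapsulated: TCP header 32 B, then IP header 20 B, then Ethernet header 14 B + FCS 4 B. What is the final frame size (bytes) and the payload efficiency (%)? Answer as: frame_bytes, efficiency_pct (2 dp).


TCP segment = 605 + 32 = 637 B
IP packet = 637 + 20 = 657 B
Ethernet frame = 657 + 14 + 4 = 675 B
Efficiency = app / frame = 605 / 675 = 0.896296 = 89.6296% -> 89.63% (2 dp)

675, 89.63


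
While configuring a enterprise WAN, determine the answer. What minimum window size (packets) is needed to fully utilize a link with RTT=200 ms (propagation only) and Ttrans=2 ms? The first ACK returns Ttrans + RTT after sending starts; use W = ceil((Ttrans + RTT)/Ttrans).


Given: Ttrans = 2 ms, RTT = 200 ms (= 2 * Tprop, Tprop = 100 ms)
Time until first ACK returns = Ttrans + RTT = 2 + 200 = 202 ms
Need W * Ttrans >= Ttrans + RTT  ->  W >= (Ttrans + RTT) / Ttrans
(Ttrans + RTT) / Ttrans = 202 / 2 = 101
W_min = ceil(101) = 101

101


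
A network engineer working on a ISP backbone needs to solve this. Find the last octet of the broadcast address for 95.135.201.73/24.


Given: IP = 95.135.201.73, prefix = /24
Host bits = 32 - 24 = 8
Network last octet = 73 AND mask = 0
Host part size = 2^8 - 1 = 255
Broadcast last octet = 0 OR 255 = 255

255


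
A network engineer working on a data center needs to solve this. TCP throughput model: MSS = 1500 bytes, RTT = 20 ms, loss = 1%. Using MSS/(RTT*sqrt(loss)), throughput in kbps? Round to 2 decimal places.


Given: MSS = 1500 bytes, RTT = 20 ms, loss = 1%
RTT in seconds = 20 / 1000 = 0.02
Loss rate = 1% = 0.01
sqrt(loss) = sqrt(0.01) = 0.1
Throughput (bytes/s) = 1500 / (0.02 * 0.1) = 750000.0000
Throughput (kbps) = 750000.0000 * 8 / 1000 = 6000.000000 -> 6000.00 kbps (2 dp)

6000.00


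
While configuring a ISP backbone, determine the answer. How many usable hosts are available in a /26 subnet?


Given: subnet mask /26
Host bits = 32 - 26 = 6
Total addresses = 2^6 = 64
Usable hosts = 64 - 2 (network + broadcast) = 62

62


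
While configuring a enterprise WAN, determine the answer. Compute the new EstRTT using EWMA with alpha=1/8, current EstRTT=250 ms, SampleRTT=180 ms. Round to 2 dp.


Given: EstRTT = 250 ms, SampleRTT = 180 ms, alpha = 1/8
New EstRTT = (1 - alpha) * EstRTT + alpha * SampleRTT
(7/8) * 250 = 218.75
(1/8) * 180 = 22.5
New EstRTT = 218.75 + 22.5 = 241.25 ms -> 241.25 ms (2 dp)

241.25


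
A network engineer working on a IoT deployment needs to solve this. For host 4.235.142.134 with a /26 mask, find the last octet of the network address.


Given: IP = 4.235.142.134, prefix = /26
Subnet mask = 255.255.255.192
Last octet of IP: 134
Last octet of mask: 192
Network last octet = 134 AND 192 = 128

128


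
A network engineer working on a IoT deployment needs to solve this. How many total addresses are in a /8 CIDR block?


Given: CIDR prefix /8
Host bits = 32 - 8 = 24
Total addresses = 2^24 = 16777216

16777216


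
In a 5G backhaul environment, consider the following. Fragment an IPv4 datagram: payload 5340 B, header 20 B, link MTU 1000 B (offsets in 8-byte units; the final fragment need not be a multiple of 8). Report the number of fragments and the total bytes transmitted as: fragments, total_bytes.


Max data per non-final fragment = floor((MTU - header)/8)*8 = floor((1000 - 20)/8)*8 = floor(980/8)*8 = 976 B
Final fragment needs no 8-byte alignment: it can carry up to MTU - header = 980 B
Non-final fragments needed = ceil((payload - 980) / 976) = ceil(4360/976) = ceil(4.4672) = 5
Number of fragments = 5 + 1 = 6
Fragment sizes (data): 5 * 976 B + 460 B (last, 460 <= 980 OK)
Total bytes sent = payload + n_frags * header = 5340 + 6*20 = 5340 + 120 = 5460 B

6, 5460


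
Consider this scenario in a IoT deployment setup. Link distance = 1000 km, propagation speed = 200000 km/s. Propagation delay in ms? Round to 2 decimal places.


Given: distance = 1000 km, speed = 200000 km/s
Delay = distance / speed = 1000 / 200000 seconds
Delay in ms = 1000 * 1000 / 200000
Delay = 5.0000 ms
Rounded to 2 dp = 5.00 ms

5.00


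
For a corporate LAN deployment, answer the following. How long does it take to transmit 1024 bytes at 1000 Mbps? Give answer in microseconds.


Given: packet = 1024 bytes, bandwidth = 1000 Mbps
Packet in bits = 1024 * 8 = 8192 bits
Bandwidth = 1000 * 10^6 = 1000000000 bps
Time = 8192 / 1000000000 seconds
Time in us = 8192 * 10^6 / 1000000000 = 8.192

8.192


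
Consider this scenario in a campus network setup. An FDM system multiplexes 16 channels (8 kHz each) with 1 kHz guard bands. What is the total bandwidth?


Given: 16 channels, 8 kHz each, guard = 1 kHz
Channel bandwidth = 16 * 8 = 128 kHz
Guard bands = 15 gaps * 1 kHz = 15 kHz
Total = 128 + 15 = 143 kHz

143


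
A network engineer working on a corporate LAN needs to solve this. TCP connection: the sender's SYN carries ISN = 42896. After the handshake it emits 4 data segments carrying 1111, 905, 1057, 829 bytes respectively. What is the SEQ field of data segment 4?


The SYN occupies sequence number ISN = 42896, so the first data byte is ISN + 1 = 42897.
SEQ of data segment i = (ISN + 1) + sum of payload sizes of segments 1..i-1.
Segment 1: SEQ = 42897, payload = 1111 bytes
Segment 2: SEQ = 44008, payload = 905 bytes
Segment 3: SEQ = 44913, payload = 1057 bytes
Segment 4: SEQ = 45970, payload = 829 bytes
SEQ of segment 4 = 42897 + 1111 + 905 + 1057 = 45970

45970


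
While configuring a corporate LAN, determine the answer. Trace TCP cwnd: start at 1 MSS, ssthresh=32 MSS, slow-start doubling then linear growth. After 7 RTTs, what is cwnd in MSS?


RTT 0: cwnd = 1 MSS (initial)
RTT 1: cwnd = 2 MSS (slow start, doubled)
RTT 2: cwnd = 4 MSS (slow start, doubled)
RTT 3: cwnd = 8 MSS (slow start, doubled)
RTT 4: cwnd = 16 MSS (slow start, doubled)
RTT 5: cwnd = 32 MSS (slow start, doubled)
RTT 6: cwnd = 33 MSS (congestion avoidance, +1)
RTT 7: cwnd = 34 MSS (congestion avoidance, +1)

34


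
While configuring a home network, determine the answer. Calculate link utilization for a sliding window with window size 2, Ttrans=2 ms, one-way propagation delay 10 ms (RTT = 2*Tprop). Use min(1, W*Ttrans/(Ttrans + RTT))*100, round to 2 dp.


Given: W = 2, Ttrans = 2 ms, RTT = 20 ms (= 2 * Tprop, Tprop = 10 ms)
Cycle time = Ttrans + RTT = 2 + 20 = 22 ms (first packet sent until its ACK returns)
W * Ttrans = 2 * 2 = 4 ms of sending per cycle
W * Ttrans / (Ttrans + RTT) = 4 / 22 = 0.181818
U = min(1, 0.181818) = 0.181818
U% = 18.18%

18.18


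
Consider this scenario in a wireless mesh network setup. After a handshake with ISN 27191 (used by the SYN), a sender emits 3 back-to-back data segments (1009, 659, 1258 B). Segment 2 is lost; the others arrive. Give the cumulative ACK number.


SYN uses sequence number 27191; first data byte = ISN + 1 = 27192.
Segment 1: SEQ = 27192, len = 1009 B, covers [27192, 28200]
Segment 2: SEQ = 28201, len = 659 B, covers [28201, 28859] [LOST]
Segment 3: SEQ = 28860, len = 1258 B, covers [28860, 30117]
In-order data received: bytes [27192, 28200] (segments 1..1).
Segment 2 missing -> gap begins at byte 28201; later segments buffered out of order.
Cumulative ACK = next expected in-order byte = 27192 + 1009 = 28201

28201


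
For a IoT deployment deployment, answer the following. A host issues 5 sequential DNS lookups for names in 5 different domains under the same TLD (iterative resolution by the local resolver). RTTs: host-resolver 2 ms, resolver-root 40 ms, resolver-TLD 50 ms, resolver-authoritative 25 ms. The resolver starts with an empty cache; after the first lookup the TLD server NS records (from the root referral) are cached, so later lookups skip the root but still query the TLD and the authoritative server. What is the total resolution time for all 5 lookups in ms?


Lookup 1 (cold cache): local + root + TLD + auth = 2 + 40 + 50 + 25 = 117 ms
Lookups 2..5 (TLD NS cached -> skip root; new domain -> still ask TLD and auth): local + TLD + auth = 2 + 50 + 25 = 77 ms each
Remaining 4 lookups: 4 * 77 = 308 ms
Total = 117 + 308 = 425 ms

425


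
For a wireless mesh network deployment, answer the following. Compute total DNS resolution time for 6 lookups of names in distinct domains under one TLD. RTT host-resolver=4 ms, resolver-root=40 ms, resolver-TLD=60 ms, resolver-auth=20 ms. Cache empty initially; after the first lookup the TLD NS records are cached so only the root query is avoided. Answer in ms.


Lookup 1 (cold cache): local + root + TLD + auth = 4 + 40 + 60 + 20 = 124 ms
Lookups 2..6 (TLD NS cached -> skip root; new domain -> still ask TLD and auth): local + TLD + auth = 4 + 60 + 20 = 84 ms each
Remaining 5 lookups: 5 * 84 = 420 ms
Total = 124 + 420 = 544 ms

544


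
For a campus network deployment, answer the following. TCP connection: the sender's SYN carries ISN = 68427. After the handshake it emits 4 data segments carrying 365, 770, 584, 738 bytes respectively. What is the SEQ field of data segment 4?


The SYN occupies sequence number ISN = 68427, so the first data byte is ISN + 1 = 68428.
SEQ of data segment i = (ISN + 1) + sum of payload sizes of segments 1..i-1.
Segment 1: SEQ = 68428, payload = 365 bytes
Segment 2: SEQ = 68793, payload = 770 bytes
Segment 3: SEQ = 69563, payload = 584 bytes
Segment 4: SEQ = 70147, payload = 738 bytes
SEQ of segment 4 = 68428 + 365 + 770 + 584 = 70147

70147


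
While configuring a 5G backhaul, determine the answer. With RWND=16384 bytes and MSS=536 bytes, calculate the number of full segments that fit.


Given: RWND = 16384 bytes, MSS = 536 bytes
Full segments = floor(RWND / MSS)
Full segments = floor(16384 / 536)
Full segments = floor(30.5672) = 30

30


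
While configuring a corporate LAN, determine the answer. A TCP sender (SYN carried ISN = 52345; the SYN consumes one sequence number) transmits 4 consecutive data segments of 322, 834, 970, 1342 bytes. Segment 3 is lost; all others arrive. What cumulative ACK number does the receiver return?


SYN uses sequence number 52345; first data byte = ISN + 1 = 52346.
Segment 1: SEQ = 52346, len = 322 B, covers [52346, 52667]
Segment 2: SEQ = 52668, len = 834 B, covers [52668, 53501]
Segment 3: SEQ = 53502, len = 970 B, covers [53502, 54471] [LOST]
Segment 4: SEQ = 54472, len = 1342 B, covers [54472, 55813]
In-order data received: bytes [52346, 53501] (segments 1..2).
Segment 3 missing -> gap begins at byte 53502; later segments buffered out of order.
Cumulative ACK = next expected in-order byte = 52346 + 322 + 834 = 53502

53502


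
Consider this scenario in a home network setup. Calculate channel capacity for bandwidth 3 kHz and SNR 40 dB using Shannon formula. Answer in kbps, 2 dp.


Given: B = 3 kHz, SNR = 40 dB
SNR linear = 10^(40/10) = 10000
1 + SNR = 10001
log2(10001) = 13.2878566418
C = 3 * 1000 * 13.2878566418 = 39863.5699 bps
C = 39.863570 kbps -> 39.86 kbps (2 dp)

39.86


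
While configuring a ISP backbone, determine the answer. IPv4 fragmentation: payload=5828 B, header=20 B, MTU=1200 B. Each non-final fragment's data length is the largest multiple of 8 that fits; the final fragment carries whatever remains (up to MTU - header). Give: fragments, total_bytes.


Max data per non-final fragment = floor((MTU - header)/8)*8 = floor((1200 - 20)/8)*8 = floor(1180/8)*8 = 1176 B
Final fragment needs no 8-byte alignment: it can carry up to MTU - header = 1180 B
Non-final fragments needed = ceil((payload - 1180) / 1176) = ceil(4648/1176) = ceil(3.9524) = 4
Number of fragments = 4 + 1 = 5
Fragment sizes (data): 4 * 1176 B + 1124 B (last, 1124 <= 1180 OK)
Total bytes sent = payload + n_frags * header = 5828 + 5*20 = 5828 + 100 = 5928 B

5, 5928


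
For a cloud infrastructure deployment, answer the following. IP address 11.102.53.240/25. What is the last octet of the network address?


Given: IP = 11.102.53.240, prefix = /25
Subnet mask = 255.255.255.128
Last octet of IP: 240
Last octet of mask: 128
Network last octet = 240 AND 128 = 128

128


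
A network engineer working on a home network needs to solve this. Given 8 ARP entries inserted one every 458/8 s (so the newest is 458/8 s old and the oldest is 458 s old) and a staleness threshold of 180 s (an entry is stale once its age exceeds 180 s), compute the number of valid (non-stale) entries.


Ages are k * 458/8 s for k = 1..8 (spacing = 57.2500 s).
Entry k is valid iff k * 458/8 <= 180 iff k <= 8 * 180 / 458 = 3.1441
n_valid = floor(3.1441) = 3
(n_stale = 8 - 3 = 5)

3


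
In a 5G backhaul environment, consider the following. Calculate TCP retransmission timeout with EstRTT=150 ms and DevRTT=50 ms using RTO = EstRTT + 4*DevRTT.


Given: EstRTT = 150 ms, DevRTT = 50 ms
Timeout = EstRTT + 4 * DevRTT
4 * DevRTT = 4 * 50 = 200
Timeout = 150 + 200 = 350 ms

350


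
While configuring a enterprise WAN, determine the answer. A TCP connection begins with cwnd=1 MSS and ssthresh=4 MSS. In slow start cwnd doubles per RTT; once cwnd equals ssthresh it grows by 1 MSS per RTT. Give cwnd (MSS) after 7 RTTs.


RTT 0: cwnd = 1 MSS (initial)
RTT 1: cwnd = 2 MSS (slow start, doubled)
RTT 2: cwnd = 4 MSS (slow start, doubled)
RTT 3: cwnd = 5 MSS (congestion avoidance, +1)
RTT 4: cwnd = 6 MSS (congestion avoidance, +1)
RTT 5: cwnd = 7 MSS (congestion avoidance, +1)
RTT 6: cwnd = 8 MSS (congestion avoidance, +1)
RTT 7: cwnd = 9 MSS (congestion avoidance, +1)

9


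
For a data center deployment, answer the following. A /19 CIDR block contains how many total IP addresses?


Given: CIDR prefix /19
Host bits = 32 - 19 = 13
Total addresses = 2^13 = 8192

8192


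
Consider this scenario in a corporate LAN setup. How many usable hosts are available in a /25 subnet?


Given: subnet mask /25
Host bits = 32 - 25 = 7
Total addresses = 2^7 = 128
Usable hosts = 128 - 2 (network + broadcast) = 126

126


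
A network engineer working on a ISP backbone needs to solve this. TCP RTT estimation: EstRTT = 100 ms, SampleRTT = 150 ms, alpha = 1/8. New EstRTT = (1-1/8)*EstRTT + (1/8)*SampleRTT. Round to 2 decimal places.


Given: EstRTT = 100 ms, SampleRTT = 150 ms, alpha = 1/8
New EstRTT = (1 - alpha) * EstRTT + alpha * SampleRTT
(7/8) * 100 = 87.5
(1/8) * 150 = 18.75
New EstRTT = 87.5 + 18.75 = 106.25 ms -> 106.25 ms (2 dp)

106.25


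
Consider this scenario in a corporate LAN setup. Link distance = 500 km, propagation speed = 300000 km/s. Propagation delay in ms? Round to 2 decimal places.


Given: distance = 500 km, speed = 300000 km/s
Delay = distance / speed = 500 / 300000 seconds
Delay in ms = 500 * 1000 / 300000
Delay = 1.6667 ms
Rounded to 2 dp = 1.67 ms

1.67


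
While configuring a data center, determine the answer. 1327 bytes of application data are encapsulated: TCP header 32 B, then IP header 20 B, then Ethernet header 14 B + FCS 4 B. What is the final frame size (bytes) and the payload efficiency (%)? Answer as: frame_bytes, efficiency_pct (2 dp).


TCP segment = 1327 + 32 = 1359 B
IP packet = 1359 + 20 = 1379 B
Ethernet frame = 1379 + 14 + 4 = 1397 B
Efficiency = app / frame = 1327 / 1397 = 0.949893 = 94.9893% -> 94.99% (2 dp)

1397, 94.99


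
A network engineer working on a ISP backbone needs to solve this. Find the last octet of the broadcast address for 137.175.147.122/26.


Given: IP = 137.175.147.122, prefix = /26
Host bits = 32 - 26 = 6
Network last octet = 122 AND mask = 64
Host part size = 2^6 - 1 = 63
Broadcast last octet = 64 OR 63 = 127

127


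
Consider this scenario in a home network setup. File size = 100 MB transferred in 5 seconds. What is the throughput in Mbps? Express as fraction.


Given: file = 100 MB, time = 5 s
File in Mb = 100 * 8 = 800 Mb
Throughput = 800 / 5 Mbps
Throughput = 160 Mbps

160


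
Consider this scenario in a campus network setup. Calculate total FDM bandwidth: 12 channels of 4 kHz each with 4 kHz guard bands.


Given: 12 channels, 4 kHz each, guard = 4 kHz
Channel bandwidth = 12 * 4 = 48 kHz
Guard bands = 11 gaps * 4 kHz = 44 kHz
Total = 48 + 44 = 92 kHz

92


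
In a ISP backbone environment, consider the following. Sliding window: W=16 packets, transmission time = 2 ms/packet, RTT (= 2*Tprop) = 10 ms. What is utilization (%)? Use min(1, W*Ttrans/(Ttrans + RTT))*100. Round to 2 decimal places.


Given: W = 16, Ttrans = 2 ms, RTT = 10 ms (= 2 * Tprop, Tprop = 5 ms)
Cycle time = Ttrans + RTT = 2 + 10 = 12 ms (first packet sent until its ACK returns)
W * Ttrans = 16 * 2 = 32 ms of sending per cycle
W * Ttrans / (Ttrans + RTT) = 32 / 12 = 2.666667
U = min(1, 2.666667) = 1.000000
U% = 100.00%

100.00


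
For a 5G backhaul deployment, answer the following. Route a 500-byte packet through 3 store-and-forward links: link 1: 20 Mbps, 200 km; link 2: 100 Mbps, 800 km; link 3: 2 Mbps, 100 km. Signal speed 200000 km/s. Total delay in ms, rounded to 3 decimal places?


Packet = 500 bytes = 4000 bits. Store-and-forward: sum (t_trans + t_prop) per link.
Link 1: t_trans = 4000/(20*10^6) s = 0.2000 ms; t_prop = 200/200000 s = 1.0000 ms; subtotal = 1.2000 ms
Link 2: t_trans = 4000/(100*10^6) s = 0.0400 ms; t_prop = 800/200000 s = 4.0000 ms; subtotal = 4.0400 ms
Link 3: t_trans = 4000/(2*10^6) s = 2.0000 ms; t_prop = 100/200000 s = 0.5000 ms; subtotal = 2.5000 ms
End-to-end = 1.2000 + 4.0400 + 2.5000 = 7.7400 ms -> 7.740 ms (3 dp)

7.740


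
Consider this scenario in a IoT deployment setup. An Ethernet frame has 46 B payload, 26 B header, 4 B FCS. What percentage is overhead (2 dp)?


Given: payload = 46 B, header = 26 B, trailer = 4 B
Overhead bytes = header + trailer = 26 + 4 = 30
Total frame = payload + overhead = 46 + 30 = 76
Overhead % = 30 / 76 * 100 = 39.4737% -> 39.47% (2 dp)

39.47


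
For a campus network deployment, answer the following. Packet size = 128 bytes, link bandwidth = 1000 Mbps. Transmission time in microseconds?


Given: packet = 128 bytes, bandwidth = 1000 Mbps
Packet in bits = 128 * 8 = 1024 bits
Bandwidth = 1000 * 10^6 = 1000000000 bps
Time = 1024 / 1000000000 seconds
Time in us = 1024 * 10^6 / 1000000000 = 1.024

1.024


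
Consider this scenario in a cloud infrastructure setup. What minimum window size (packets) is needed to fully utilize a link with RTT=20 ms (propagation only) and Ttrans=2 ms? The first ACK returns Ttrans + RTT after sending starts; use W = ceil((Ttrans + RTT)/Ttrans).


Given: Ttrans = 2 ms, RTT = 20 ms (= 2 * Tprop, Tprop = 10 ms)
Time until first ACK returns = Ttrans + RTT = 2 + 20 = 22 ms
Need W * Ttrans >= Ttrans + RTT  ->  W >= (Ttrans + RTT) / Ttrans
(Ttrans + RTT) / Ttrans = 22 / 2 = 11
W_min = ceil(11) = 11

11


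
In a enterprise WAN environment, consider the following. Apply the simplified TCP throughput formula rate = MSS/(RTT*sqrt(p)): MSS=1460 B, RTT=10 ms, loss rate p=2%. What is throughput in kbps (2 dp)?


Given: MSS = 1460 bytes, RTT = 10 ms, loss = 2%
RTT in seconds = 10 / 1000 = 0.01
Loss rate = 2% = 0.02
sqrt(loss) = sqrt(0.02) = 0.141421356237
Throughput (bytes/s) = 1460 / (0.01 * 0.141421356237) = 1032375.9005
Throughput (kbps) = 1032375.9005 * 8 / 1000 = 8259.007204 -> 8259.01 kbps (2 dp)

8259.01


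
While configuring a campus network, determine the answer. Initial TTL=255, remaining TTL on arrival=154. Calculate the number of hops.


Given: initial TTL = 255, received TTL = 154
Hops = initial TTL - received TTL
Hops = 255 - 154 = 101

101


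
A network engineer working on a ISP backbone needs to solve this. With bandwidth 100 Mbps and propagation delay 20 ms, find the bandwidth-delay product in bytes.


Given: bandwidth = 100 Mbps, delay = 20 ms
BDP in bits = 100 * 10^6 * 20 / 1000
BDP in bits = 2000000
BDP in bytes = 2000000 / 8 = 250000

250000


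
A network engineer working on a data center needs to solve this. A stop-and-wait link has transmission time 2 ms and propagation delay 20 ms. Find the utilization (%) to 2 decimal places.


Given: Ttrans = 2 ms, Tprop = 20 ms
RTT = 2 * Tprop = 2 * 20 = 40 ms
U = Ttrans / (Ttrans + RTT)
U = 2 / (2 + 40)
U = 2 / 42 = 0.047619
U% = 4.76%

4.76


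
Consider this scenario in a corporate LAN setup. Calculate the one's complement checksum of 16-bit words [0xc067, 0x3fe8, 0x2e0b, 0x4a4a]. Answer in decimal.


Given words: [0xc067, 0x3fe8, 0x2e0b, 0x4a4a]
Step 1: Sum all words
Raw sum = 49255 + 16360 + 11787 + 19018 = 96420
Step 2: Fold carry: (30884 + 1) = 30885
One's complement = ~30885 & 0xFFFF = 34650

34650


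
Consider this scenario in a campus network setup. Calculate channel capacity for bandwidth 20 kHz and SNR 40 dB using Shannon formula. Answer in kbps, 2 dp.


Given: B = 20 kHz, SNR = 40 dB
SNR linear = 10^(40/10) = 10000
1 + SNR = 10001
log2(10001) = 13.2878566418
C = 20 * 1000 * 13.2878566418 = 265757.1328 bps
C = 265.757133 kbps -> 265.76 kbps (2 dp)

265.76


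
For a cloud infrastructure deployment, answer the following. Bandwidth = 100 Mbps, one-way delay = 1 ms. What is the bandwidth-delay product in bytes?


Given: bandwidth = 100 Mbps, delay = 1 ms
BDP in bits = 100 * 10^6 * 1 / 1000
BDP in bits = 100000
BDP in bytes = 100000 / 8 = 12500

12500


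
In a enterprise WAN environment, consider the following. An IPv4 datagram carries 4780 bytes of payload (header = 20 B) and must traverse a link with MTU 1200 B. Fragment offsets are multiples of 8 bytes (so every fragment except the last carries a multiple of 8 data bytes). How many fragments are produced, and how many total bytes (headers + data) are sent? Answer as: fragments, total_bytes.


Max data per non-final fragment = floor((MTU - header)/8)*8 = floor((1200 - 20)/8)*8 = floor(1180/8)*8 = 1176 B
Final fragment needs no 8-byte alignment: it can carry up to MTU - header = 1180 B
Non-final fragments needed = ceil((payload - 1180) / 1176) = ceil(3600/1176) = ceil(3.0612) = 4
Number of fragments = 4 + 1 = 5
Fragment sizes (data): 4 * 1176 B + 76 B (last, 76 <= 1180 OK)
Total bytes sent = payload + n_frags * header = 4780 + 5*20 = 4780 + 100 = 4880 B

5, 4880


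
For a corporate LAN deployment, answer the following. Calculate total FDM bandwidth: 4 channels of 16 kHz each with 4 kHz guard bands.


Given: 4 channels, 16 kHz each, guard = 4 kHz
Channel bandwidth = 4 * 16 = 64 kHz
Guard bands = 3 gaps * 4 kHz = 12 kHz
Total = 64 + 12 = 76 kHz

76


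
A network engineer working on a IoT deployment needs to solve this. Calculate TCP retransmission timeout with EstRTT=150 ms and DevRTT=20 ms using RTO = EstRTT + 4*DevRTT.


Given: EstRTT = 150 ms, DevRTT = 20 ms
Timeout = EstRTT + 4 * DevRTT
4 * DevRTT = 4 * 20 = 80
Timeout = 150 + 80 = 230 ms

230


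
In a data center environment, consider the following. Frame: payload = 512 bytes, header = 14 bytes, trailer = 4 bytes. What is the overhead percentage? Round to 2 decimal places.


Given: payload = 512 B, header = 14 B, trailer = 4 B
Overhead bytes = header + trailer = 14 + 4 = 18
Total frame = payload + overhead = 512 + 18 = 530
Overhead % = 18 / 530 * 100 = 3.3962% -> 3.40% (2 dp)

3.40


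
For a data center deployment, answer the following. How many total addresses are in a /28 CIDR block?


Given: CIDR prefix /28
Host bits = 32 - 28 = 4
Total addresses = 2^4 = 16

16


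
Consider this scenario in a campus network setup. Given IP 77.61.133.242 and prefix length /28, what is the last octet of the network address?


Given: IP = 77.61.133.242, prefix = /28
Subnet mask = 255.255.255.240
Last octet of IP: 242
Last octet of mask: 240
Network last octet = 242 AND 240 = 240

240


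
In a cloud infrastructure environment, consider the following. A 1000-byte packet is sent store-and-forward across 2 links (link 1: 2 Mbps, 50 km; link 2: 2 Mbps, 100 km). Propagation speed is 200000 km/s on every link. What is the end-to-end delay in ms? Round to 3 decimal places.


Packet = 1000 bytes = 8000 bits. Store-and-forward: sum (t_trans + t_prop) per link.
Link 1: t_trans = 8000/(2*10^6) s = 4.0000 ms; t_prop = 50/200000 s = 0.2500 ms; subtotal = 4.2500 ms
Link 2: t_trans = 8000/(2*10^6) s = 4.0000 ms; t_prop = 100/200000 s = 0.5000 ms; subtotal = 4.5000 ms
End-to-end = 4.2500 + 4.5000 = 8.7500 ms -> 8.750 ms (3 dp)

8.750


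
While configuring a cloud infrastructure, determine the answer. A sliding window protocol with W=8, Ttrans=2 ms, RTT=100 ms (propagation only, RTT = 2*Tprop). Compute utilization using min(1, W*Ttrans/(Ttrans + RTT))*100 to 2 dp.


Given: W = 8, Ttrans = 2 ms, RTT = 100 ms (= 2 * Tprop, Tprop = 50 ms)
Cycle time = Ttrans + RTT = 2 + 100 = 102 ms (first packet sent until its ACK returns)
W * Ttrans = 8 * 2 = 16 ms of sending per cycle
W * Ttrans / (Ttrans + RTT) = 16 / 102 = 0.156863
U = min(1, 0.156863) = 0.156863
U% = 15.69%

15.69


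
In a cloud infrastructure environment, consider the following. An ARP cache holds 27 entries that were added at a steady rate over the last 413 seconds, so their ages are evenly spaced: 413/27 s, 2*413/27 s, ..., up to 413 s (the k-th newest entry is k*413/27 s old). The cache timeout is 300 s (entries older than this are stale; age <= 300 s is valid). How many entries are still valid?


Ages are k * 413/27 s for k = 1..27 (spacing = 15.2963 s).
Entry k is valid iff k * 413/27 <= 300 iff k <= 27 * 300 / 413 = 19.6126
n_valid = floor(19.6126) = 19
(n_stale = 27 - 19 = 8)

19


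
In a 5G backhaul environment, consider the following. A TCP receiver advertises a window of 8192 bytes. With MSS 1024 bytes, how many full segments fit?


Given: RWND = 8192 bytes, MSS = 1024 bytes
Full segments = floor(RWND / MSS)
Full segments = floor(8192 / 1024)
Full segments = floor(8.0) = 8

8


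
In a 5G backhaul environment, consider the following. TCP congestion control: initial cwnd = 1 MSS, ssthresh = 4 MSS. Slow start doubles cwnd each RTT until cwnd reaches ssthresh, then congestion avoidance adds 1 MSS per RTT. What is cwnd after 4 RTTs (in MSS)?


RTT 0: cwnd = 1 MSS (initial)
RTT 1: cwnd = 2 MSS (slow start, doubled)
RTT 2: cwnd = 4 MSS (slow start, doubled)
RTT 3: cwnd = 5 MSS (congestion avoidance, +1)
RTT 4: cwnd = 6 MSS (congestion avoidance, +1)

6


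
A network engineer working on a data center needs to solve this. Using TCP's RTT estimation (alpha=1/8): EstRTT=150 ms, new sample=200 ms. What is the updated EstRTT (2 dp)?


Given: EstRTT = 150 ms, SampleRTT = 200 ms, alpha = 1/8
New EstRTT = (1 - alpha) * EstRTT + alpha * SampleRTT
(7/8) * 150 = 131.25
(1/8) * 200 = 25
New EstRTT = 131.25 + 25 = 156.25 ms -> 156.25 ms (2 dp)

156.25


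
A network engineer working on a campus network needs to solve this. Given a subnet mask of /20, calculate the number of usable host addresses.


Given: subnet mask /20
Host bits = 32 - 20 = 12
Total addresses = 2^12 = 4096
Usable hosts = 4096 - 2 (network + broadcast) = 4094

4094
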